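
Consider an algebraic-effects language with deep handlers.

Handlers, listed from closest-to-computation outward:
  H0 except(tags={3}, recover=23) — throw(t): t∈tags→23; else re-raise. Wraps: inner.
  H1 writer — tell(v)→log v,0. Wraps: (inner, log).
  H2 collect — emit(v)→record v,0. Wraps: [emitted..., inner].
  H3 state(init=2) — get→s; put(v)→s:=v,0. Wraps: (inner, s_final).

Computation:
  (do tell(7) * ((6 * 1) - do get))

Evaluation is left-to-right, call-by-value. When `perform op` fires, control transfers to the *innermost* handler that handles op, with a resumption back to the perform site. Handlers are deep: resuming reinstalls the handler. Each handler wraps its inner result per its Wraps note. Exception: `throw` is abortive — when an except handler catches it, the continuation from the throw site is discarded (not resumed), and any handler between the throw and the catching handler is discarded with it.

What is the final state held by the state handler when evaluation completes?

Working:
tell(7) @ H1 ⇒ log+=7
get @ H3 ⇒ 2
H0 returns 0
H1 returns (0, (7))
H2 returns [(0, (7))]
H3 returns ([(0, (7))], 2)
= ([(0, (7))], 2)

Answer: 2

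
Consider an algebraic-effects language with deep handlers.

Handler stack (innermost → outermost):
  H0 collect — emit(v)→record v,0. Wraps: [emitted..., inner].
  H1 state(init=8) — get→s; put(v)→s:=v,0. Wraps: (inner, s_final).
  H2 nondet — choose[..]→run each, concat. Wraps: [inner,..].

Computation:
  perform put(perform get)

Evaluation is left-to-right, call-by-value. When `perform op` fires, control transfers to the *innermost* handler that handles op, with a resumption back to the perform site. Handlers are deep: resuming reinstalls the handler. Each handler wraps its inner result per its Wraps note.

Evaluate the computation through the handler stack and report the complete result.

Answer: [([0], 8)]

Working:
get @ H1 ⇒ 8
put(8) @ H1 ⇒ s:=8
H0 returns [0]
H1 returns ([0], 8)
H2 returns [([0], 8)]
= [([0], 8)]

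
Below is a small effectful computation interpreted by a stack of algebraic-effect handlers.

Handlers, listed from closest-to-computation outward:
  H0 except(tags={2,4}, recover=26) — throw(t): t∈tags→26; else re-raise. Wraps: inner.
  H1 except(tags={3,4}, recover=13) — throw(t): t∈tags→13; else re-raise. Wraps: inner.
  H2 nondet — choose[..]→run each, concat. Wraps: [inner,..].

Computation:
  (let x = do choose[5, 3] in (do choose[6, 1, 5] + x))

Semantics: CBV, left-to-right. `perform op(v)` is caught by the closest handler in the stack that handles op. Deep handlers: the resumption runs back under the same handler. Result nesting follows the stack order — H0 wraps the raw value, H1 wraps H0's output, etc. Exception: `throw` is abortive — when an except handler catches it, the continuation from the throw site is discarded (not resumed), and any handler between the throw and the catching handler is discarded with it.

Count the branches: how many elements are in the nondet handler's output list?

Answer: 6

Working:
choose[5, 3] @ H2
  branch[0] choose=5:
    choose[6, 1, 5] @ H2
      branch[0] choose=6:
        H0 returns 11
        H1 returns 11
        H2 returns [11]
      branch[1] choose=1:
        H0 returns 6
        H1 returns 6
        H2 returns [6]
      branch[2] choose=5:
        H0 returns 10
        H1 returns 10
        H2 returns [10]
  branch[1] choose=3:
    choose[6, 1, 5] @ H2
      branch[0] choose=6:
        H0 returns 9
        H1 returns 9
        H2 returns [9]
      branch[1] choose=1:
        H0 returns 4
        H1 returns 4
        H2 returns [4]
      branch[2] choose=5:
        H0 returns 8
        H1 returns 8
        H2 returns [8]
= [11, 6, 10, 9, 4, 8]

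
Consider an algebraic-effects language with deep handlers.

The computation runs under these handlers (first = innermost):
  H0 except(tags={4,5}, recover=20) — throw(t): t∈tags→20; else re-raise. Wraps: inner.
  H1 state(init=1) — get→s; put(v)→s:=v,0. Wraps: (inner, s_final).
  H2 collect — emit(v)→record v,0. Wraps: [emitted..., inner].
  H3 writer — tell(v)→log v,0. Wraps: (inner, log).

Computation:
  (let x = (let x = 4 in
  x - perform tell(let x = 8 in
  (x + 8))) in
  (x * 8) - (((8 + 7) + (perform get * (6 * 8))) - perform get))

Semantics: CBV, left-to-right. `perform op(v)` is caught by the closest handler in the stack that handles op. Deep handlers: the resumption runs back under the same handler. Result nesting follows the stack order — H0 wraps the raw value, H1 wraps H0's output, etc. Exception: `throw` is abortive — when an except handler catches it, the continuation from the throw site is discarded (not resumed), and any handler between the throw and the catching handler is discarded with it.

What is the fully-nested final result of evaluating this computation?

Answer: ([(-30, 1)], (16))

Evaluation trace:
tell(16) @ H3 ⇒ log+=16
get @ H1 ⇒ 1
get @ H1 ⇒ 1
H0 returns -30
H1 returns (-30, 1)
H2 returns [(-30, 1)]
H3 returns ([(-30, 1)], (16))
= ([(-30, 1)], (16))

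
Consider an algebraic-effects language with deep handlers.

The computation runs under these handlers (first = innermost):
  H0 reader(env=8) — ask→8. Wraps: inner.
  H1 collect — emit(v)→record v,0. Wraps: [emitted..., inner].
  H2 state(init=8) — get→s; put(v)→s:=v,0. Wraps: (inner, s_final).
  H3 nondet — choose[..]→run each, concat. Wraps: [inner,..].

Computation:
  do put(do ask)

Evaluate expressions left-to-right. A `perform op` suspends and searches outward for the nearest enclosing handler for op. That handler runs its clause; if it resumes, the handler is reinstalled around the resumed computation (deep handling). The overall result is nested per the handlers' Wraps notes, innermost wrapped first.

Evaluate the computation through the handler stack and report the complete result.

Answer: [([0], 8)]

Step-by-step:
ask @ H0 ⇒ 8
put(8) @ H2 ⇒ s:=8
H0 returns 0
H1 returns [0]
H2 returns ([0], 8)
H3 returns [([0], 8)]
= [([0], 8)]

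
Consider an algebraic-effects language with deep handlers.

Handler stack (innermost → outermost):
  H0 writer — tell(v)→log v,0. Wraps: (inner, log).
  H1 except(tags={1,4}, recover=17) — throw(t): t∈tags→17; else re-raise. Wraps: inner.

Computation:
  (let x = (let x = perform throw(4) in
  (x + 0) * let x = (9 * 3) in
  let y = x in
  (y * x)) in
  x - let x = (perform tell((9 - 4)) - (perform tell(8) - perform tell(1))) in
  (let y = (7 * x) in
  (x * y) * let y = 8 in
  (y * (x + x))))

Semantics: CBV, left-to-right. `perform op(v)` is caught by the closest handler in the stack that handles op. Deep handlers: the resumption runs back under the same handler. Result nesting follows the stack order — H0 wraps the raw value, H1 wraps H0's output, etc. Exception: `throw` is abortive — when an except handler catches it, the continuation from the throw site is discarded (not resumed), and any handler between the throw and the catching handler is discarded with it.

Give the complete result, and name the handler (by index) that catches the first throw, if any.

Answer: 17 ; first throw caught by: H1

Evaluation trace:
throw(4) @ H1 caught ⇒ 17
= 17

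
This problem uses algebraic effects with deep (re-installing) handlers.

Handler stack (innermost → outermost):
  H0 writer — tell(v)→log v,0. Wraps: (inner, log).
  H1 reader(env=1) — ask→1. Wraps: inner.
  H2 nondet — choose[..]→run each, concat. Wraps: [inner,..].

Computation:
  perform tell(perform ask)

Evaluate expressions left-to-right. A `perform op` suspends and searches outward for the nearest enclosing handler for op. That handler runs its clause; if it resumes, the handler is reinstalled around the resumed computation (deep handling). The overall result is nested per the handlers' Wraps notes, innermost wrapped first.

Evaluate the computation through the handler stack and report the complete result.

Answer: [(0, (1))]

Evaluation trace:
ask @ H1 ⇒ 1
tell(1) @ H0 ⇒ log+=1
H0 returns (0, (1))
H1 returns (0, (1))
H2 returns [(0, (1))]
= [(0, (1))]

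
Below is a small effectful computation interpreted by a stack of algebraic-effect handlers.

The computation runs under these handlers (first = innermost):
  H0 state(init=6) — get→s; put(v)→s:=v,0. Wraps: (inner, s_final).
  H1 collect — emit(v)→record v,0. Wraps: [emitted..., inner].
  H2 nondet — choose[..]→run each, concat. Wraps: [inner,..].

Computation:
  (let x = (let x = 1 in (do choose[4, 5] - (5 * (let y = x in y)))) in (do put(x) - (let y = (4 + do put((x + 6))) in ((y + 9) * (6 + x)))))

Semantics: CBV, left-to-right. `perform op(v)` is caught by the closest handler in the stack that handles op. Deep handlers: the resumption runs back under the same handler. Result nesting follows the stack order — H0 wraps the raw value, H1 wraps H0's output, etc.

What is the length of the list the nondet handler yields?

Answer: 2

Working:
choose[4, 5] @ H2
  branch[0] choose=4:
    put(-1) @ H0 ⇒ s:=-1
    put(5) @ H0 ⇒ s:=5
    H0 returns (-65, 5)
    H1 returns [(-65, 5)]
    H2 returns [[(-65, 5)]]
  branch[1] choose=5:
    put(0) @ H0 ⇒ s:=0
    put(6) @ H0 ⇒ s:=6
    H0 returns (-78, 6)
    H1 returns [(-78, 6)]
    H2 returns [[(-78, 6)]]
= [[(-65, 5)], [(-78, 6)]]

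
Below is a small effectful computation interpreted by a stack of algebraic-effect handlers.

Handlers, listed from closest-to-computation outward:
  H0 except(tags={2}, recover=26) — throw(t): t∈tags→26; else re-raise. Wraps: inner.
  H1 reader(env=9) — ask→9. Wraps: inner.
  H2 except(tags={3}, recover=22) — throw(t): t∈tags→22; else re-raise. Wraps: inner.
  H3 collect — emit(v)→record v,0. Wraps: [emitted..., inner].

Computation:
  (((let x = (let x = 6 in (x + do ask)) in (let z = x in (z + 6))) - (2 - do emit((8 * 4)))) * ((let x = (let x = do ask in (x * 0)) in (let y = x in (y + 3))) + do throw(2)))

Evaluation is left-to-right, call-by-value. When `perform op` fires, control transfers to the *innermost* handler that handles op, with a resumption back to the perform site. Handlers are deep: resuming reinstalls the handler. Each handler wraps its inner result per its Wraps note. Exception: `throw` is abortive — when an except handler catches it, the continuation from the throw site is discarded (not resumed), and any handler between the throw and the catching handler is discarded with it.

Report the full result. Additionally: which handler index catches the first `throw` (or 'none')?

Step-by-step:
ask @ H1 ⇒ 9
emit(32) @ H3 ⇒ out+=32
ask @ H1 ⇒ 9
throw(2) @ H0 caught ⇒ 26
H1 returns 26
H2 returns 26
H3 returns [32, 26]
= [32, 26]

Answer: [32, 26] ; first throw caught by: H0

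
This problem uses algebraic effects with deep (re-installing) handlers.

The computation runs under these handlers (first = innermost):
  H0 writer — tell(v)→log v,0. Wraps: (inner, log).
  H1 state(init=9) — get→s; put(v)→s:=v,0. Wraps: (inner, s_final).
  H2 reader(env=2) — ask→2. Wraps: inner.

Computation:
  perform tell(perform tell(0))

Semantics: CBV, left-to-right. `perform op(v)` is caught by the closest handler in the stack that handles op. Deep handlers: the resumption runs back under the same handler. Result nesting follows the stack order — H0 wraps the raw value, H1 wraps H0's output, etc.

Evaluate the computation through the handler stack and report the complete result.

Answer: ((0, (0, 0)), 9)

Working:
tell(0) @ H0 ⇒ log+=0
tell(0) @ H0 ⇒ log+=0
H0 returns (0, (0, 0))
H1 returns ((0, (0, 0)), 9)
H2 returns ((0, (0, 0)), 9)
= ((0, (0, 0)), 9)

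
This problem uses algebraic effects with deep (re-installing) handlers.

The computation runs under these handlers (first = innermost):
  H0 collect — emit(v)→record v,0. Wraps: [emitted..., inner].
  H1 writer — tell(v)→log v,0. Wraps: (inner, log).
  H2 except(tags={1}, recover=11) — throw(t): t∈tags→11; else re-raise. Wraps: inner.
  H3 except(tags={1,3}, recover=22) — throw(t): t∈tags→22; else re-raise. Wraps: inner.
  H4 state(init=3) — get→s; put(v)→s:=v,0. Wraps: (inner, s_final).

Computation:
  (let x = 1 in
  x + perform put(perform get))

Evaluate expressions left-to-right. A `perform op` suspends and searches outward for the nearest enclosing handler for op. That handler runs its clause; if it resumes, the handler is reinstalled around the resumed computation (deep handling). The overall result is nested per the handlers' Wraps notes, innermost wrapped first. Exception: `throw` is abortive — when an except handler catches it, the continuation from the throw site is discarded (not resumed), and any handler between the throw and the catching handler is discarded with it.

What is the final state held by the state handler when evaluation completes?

Answer: 3

Step-by-step:
get @ H4 ⇒ 3
put(3) @ H4 ⇒ s:=3
H0 returns [1]
H1 returns ([1], ())
H2 returns ([1], ())
H3 returns ([1], ())
H4 returns (([1], ()), 3)
= (([1], ()), 3)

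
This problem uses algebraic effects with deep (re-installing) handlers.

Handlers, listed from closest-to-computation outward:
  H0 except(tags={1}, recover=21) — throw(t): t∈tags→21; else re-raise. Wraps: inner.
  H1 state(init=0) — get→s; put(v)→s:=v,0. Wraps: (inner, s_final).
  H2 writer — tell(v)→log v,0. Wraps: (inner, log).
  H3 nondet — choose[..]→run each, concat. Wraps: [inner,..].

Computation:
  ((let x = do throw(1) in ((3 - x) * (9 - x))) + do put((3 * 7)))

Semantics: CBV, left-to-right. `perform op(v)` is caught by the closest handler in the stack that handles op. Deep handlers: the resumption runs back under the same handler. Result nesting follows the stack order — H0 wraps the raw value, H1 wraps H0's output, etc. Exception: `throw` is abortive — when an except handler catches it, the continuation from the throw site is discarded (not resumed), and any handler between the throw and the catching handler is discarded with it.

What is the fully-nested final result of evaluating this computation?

Answer: [((21, 0), ())]

Step-by-step:
throw(1) @ H0 caught ⇒ 21
H1 returns (21, 0)
H2 returns ((21, 0), ())
H3 returns [((21, 0), ())]
= [((21, 0), ())]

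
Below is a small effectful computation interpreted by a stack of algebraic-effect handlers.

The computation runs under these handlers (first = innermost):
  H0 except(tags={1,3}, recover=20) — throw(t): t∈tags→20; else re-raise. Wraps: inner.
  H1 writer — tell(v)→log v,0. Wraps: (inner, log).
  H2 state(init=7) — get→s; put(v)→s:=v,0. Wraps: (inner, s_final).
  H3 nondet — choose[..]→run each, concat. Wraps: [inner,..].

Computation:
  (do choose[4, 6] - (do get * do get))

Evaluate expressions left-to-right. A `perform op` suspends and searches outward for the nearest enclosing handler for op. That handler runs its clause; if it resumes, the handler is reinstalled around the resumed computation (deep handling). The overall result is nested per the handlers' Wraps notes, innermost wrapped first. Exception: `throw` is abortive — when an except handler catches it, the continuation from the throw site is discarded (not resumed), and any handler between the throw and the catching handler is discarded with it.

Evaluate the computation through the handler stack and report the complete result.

Evaluation trace:
choose[4, 6] @ H3
  branch[0] choose=4:
    get @ H2 ⇒ 7
    get @ H2 ⇒ 7
    H0 returns -45
    H1 returns (-45, ())
    H2 returns ((-45, ()), 7)
    H3 returns [((-45, ()), 7)]
  branch[1] choose=6:
    get @ H2 ⇒ 7
    get @ H2 ⇒ 7
    H0 returns -43
    H1 returns (-43, ())
    H2 returns ((-43, ()), 7)
    H3 returns [((-43, ()), 7)]
= [((-45, ()), 7), ((-43, ()), 7)]

Answer: [((-45, ()), 7), ((-43, ()), 7)]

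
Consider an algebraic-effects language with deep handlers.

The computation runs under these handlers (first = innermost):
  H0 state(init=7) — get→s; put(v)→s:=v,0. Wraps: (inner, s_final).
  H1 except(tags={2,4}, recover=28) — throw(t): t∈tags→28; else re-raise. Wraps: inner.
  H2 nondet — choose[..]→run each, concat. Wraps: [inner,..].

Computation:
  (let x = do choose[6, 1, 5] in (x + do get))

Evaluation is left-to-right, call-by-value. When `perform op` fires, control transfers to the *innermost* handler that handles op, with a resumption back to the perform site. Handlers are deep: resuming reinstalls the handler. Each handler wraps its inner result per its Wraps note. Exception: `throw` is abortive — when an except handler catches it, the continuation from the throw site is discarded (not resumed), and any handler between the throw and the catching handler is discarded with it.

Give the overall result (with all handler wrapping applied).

Working:
choose[6, 1, 5] @ H2
  branch[0] choose=6:
    get @ H0 ⇒ 7
    H0 returns (13, 7)
    H1 returns (13, 7)
    H2 returns [(13, 7)]
  branch[1] choose=1:
    get @ H0 ⇒ 7
    H0 returns (8, 7)
    H1 returns (8, 7)
    H2 returns [(8, 7)]
  branch[2] choose=5:
    get @ H0 ⇒ 7
    H0 returns (12, 7)
    H1 returns (12, 7)
    H2 returns [(12, 7)]
= [(13, 7), (8, 7), (12, 7)]

Answer: [(13, 7), (8, 7), (12, 7)]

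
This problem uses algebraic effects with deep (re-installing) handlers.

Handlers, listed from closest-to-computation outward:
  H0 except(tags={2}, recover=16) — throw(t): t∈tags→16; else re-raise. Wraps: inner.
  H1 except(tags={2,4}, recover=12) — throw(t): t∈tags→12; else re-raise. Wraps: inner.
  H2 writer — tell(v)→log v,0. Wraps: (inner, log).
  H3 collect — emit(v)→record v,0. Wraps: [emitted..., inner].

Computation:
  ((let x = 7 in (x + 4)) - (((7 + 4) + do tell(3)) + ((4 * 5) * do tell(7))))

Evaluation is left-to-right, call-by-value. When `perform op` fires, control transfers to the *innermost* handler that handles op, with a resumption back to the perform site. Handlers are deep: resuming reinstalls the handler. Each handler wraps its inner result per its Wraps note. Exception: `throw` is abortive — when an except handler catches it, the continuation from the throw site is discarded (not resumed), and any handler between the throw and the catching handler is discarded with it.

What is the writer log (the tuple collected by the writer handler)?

Evaluation trace:
tell(3) @ H2 ⇒ log+=3
tell(7) @ H2 ⇒ log+=7
H0 returns 0
H1 returns 0
H2 returns (0, (3, 7))
H3 returns [(0, (3, 7))]
= [(0, (3, 7))]

Answer: (3, 7)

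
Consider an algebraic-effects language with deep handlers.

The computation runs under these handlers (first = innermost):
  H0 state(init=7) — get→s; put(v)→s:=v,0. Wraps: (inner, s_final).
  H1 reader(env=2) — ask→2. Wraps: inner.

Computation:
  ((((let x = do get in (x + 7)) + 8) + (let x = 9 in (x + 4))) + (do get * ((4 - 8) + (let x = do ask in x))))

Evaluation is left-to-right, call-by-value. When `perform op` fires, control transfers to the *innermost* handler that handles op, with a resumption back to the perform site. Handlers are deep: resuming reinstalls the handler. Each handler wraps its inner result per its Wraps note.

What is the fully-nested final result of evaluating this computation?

Step-by-step:
get @ H0 ⇒ 7
get @ H0 ⇒ 7
ask @ H1 ⇒ 2
H0 returns (21, 7)
H1 returns (21, 7)
= (21, 7)

Answer: (21, 7)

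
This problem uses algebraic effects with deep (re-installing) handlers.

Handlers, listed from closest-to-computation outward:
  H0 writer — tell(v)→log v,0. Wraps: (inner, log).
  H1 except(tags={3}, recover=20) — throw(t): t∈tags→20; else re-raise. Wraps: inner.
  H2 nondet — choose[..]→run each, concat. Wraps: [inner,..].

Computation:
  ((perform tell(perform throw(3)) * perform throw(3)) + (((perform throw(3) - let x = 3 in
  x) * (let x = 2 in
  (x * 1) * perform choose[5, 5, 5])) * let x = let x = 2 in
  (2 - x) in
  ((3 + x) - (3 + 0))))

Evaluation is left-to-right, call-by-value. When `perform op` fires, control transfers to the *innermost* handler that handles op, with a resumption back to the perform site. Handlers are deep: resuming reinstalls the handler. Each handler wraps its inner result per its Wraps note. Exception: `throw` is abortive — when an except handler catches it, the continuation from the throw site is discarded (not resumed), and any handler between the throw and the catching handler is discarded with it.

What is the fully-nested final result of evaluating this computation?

Answer: [20]

Evaluation trace:
throw(3) @ H1 caught ⇒ 20
H2 returns [20]
= [20]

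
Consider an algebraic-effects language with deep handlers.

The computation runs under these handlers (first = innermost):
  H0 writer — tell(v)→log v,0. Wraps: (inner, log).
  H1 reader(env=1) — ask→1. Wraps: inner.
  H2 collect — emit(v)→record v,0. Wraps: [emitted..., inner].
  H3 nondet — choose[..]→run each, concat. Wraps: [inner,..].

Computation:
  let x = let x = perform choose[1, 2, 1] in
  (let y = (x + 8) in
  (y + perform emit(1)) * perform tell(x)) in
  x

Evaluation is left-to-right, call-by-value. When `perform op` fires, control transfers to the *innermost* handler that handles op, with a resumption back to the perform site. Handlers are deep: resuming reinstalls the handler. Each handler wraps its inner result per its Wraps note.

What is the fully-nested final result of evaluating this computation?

Answer: [[1, (0, (1))], [1, (0, (2))], [1, (0, (1))]]

Step-by-step:
choose[1, 2, 1] @ H3
  branch[0] choose=1:
    emit(1) @ H2 ⇒ out+=1
    tell(1) @ H0 ⇒ log+=1
    H0 returns (0, (1))
    H1 returns (0, (1))
    H2 returns [1, (0, (1))]
    H3 returns [[1, (0, (1))]]
  branch[1] choose=2:
    emit(1) @ H2 ⇒ out+=1
    tell(2) @ H0 ⇒ log+=2
    H0 returns (0, (2))
    H1 returns (0, (2))
    H2 returns [1, (0, (2))]
    H3 returns [[1, (0, (2))]]
  branch[2] choose=1:
    emit(1) @ H2 ⇒ out+=1
    tell(1) @ H0 ⇒ log+=1
    H0 returns (0, (1))
    H1 returns (0, (1))
    H2 returns [1, (0, (1))]
    H3 returns [[1, (0, (1))]]
= [[1, (0, (1))], [1, (0, (2))], [1, (0, (1))]]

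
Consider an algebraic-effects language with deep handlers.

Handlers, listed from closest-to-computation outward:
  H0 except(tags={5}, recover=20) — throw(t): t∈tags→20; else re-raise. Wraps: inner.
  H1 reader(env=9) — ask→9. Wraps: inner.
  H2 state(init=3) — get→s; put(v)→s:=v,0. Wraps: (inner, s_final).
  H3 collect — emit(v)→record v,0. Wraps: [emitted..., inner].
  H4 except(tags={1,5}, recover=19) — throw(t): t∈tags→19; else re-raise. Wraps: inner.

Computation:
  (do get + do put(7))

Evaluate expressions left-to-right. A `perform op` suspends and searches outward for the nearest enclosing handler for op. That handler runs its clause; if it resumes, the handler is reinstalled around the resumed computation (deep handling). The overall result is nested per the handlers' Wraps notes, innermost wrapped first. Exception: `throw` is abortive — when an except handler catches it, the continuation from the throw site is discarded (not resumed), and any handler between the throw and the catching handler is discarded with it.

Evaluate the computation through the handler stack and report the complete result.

Step-by-step:
get @ H2 ⇒ 3
put(7) @ H2 ⇒ s:=7
H0 returns 3
H1 returns 3
H2 returns (3, 7)
H3 returns [(3, 7)]
H4 returns [(3, 7)]
= [(3, 7)]

Answer: [(3, 7)]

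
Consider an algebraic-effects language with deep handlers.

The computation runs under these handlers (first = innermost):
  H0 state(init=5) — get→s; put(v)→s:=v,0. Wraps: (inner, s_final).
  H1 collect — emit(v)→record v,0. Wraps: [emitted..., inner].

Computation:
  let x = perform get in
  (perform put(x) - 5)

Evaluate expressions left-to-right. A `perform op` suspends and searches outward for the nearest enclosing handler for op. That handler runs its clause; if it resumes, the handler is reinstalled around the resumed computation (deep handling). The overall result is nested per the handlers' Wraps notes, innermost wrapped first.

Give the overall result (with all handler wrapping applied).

Answer: [(-5, 5)]

Step-by-step:
get @ H0 ⇒ 5
put(5) @ H0 ⇒ s:=5
H0 returns (-5, 5)
H1 returns [(-5, 5)]
= [(-5, 5)]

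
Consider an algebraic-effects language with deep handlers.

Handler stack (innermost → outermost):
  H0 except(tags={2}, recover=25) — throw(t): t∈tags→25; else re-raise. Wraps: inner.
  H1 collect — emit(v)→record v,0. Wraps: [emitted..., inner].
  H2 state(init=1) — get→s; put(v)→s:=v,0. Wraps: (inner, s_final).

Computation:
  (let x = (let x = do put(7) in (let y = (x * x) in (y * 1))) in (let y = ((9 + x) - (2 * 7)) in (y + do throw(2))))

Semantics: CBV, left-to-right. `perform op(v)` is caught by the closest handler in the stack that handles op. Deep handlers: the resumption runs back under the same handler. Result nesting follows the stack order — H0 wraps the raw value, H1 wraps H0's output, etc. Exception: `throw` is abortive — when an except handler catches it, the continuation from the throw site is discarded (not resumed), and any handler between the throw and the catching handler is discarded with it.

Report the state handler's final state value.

Working:
put(7) @ H2 ⇒ s:=7
throw(2) @ H0 caught ⇒ 25
H1 returns [25]
H2 returns ([25], 7)
= ([25], 7)

Answer: 7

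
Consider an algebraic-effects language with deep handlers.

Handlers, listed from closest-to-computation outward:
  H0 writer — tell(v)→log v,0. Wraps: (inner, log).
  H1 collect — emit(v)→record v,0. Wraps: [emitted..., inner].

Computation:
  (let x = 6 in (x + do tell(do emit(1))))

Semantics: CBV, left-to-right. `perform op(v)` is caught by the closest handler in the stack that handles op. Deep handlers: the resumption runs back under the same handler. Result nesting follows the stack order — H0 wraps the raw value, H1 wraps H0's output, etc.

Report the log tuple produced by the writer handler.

Working:
emit(1) @ H1 ⇒ out+=1
tell(0) @ H0 ⇒ log+=0
H0 returns (6, (0))
H1 returns [1, (6, (0))]
= [1, (6, (0))]

Answer: (0)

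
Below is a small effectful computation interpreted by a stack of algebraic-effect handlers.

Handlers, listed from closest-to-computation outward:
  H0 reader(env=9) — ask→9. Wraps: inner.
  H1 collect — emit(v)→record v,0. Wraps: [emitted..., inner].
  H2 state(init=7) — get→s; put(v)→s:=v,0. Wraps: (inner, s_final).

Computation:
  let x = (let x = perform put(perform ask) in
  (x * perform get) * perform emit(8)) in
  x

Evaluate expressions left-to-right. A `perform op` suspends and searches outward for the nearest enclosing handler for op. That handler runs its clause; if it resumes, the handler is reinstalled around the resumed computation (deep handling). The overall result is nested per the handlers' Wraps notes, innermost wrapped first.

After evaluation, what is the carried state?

Working:
ask @ H0 ⇒ 9
put(9) @ H2 ⇒ s:=9
get @ H2 ⇒ 9
emit(8) @ H1 ⇒ out+=8
H0 returns 0
H1 returns [8, 0]
H2 returns ([8, 0], 9)
= ([8, 0], 9)

Answer: 9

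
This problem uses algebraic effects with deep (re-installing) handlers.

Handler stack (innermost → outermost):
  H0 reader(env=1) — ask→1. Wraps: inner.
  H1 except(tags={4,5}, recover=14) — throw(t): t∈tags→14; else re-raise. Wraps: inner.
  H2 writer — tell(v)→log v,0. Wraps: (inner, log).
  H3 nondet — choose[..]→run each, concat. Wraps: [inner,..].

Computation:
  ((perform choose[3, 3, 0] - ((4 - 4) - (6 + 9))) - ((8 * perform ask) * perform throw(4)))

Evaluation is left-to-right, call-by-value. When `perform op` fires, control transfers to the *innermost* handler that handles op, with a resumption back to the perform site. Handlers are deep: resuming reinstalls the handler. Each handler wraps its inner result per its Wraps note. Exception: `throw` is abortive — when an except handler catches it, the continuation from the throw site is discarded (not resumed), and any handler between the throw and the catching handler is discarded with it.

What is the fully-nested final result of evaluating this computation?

Evaluation trace:
choose[3, 3, 0] @ H3
  branch[0] choose=3:
    ask @ H0 ⇒ 1
    throw(4) @ H1 caught ⇒ 14
    H2 returns (14, ())
    H3 returns [(14, ())]
  branch[1] choose=3:
    ask @ H0 ⇒ 1
    throw(4) @ H1 caught ⇒ 14
    H2 returns (14, ())
    H3 returns [(14, ())]
  branch[2] choose=0:
    ask @ H0 ⇒ 1
    throw(4) @ H1 caught ⇒ 14
    H2 returns (14, ())
    H3 returns [(14, ())]
= [(14, ()), (14, ()), (14, ())]

Answer: [(14, ()), (14, ()), (14, ())]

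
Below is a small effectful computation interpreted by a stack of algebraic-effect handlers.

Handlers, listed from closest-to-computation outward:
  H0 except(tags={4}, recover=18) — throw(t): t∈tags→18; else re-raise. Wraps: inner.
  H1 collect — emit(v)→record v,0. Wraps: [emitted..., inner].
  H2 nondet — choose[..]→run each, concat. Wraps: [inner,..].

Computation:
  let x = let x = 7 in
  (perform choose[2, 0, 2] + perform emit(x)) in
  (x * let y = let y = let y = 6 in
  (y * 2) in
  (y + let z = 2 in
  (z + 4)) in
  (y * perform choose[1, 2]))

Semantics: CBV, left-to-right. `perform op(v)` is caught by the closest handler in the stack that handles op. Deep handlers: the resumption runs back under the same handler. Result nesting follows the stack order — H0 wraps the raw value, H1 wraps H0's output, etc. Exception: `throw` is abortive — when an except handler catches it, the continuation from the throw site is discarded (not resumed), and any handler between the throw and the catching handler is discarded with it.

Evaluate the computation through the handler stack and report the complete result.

Answer: [[7, 36], [7, 72], [7, 0], [7, 0], [7, 36], [7, 72]]

Step-by-step:
choose[2, 0, 2] @ H2
  branch[0] choose=2:
    emit(7) @ H1 ⇒ out+=7
    choose[1, 2] @ H2
      branch[0] choose=1:
        H0 returns 36
        H1 returns [7, 36]
        H2 returns [[7, 36]]
      branch[1] choose=2:
        H0 returns 72
        H1 returns [7, 72]
        H2 returns [[7, 72]]
  branch[1] choose=0:
    emit(7) @ H1 ⇒ out+=7
    choose[1, 2] @ H2
      branch[0] choose=1:
        H0 returns 0
        H1 returns [7, 0]
        H2 returns [[7, 0]]
      branch[1] choose=2:
        H0 returns 0
        H1 returns [7, 0]
        H2 returns [[7, 0]]
  branch[2] choose=2:
    emit(7) @ H1 ⇒ out+=7
    choose[1, 2] @ H2
      branch[0] choose=1:
        H0 returns 36
        H1 returns [7, 36]
        H2 returns [[7, 36]]
      branch[1] choose=2:
        H0 returns 72
        H1 returns [7, 72]
        H2 returns [[7, 72]]
= [[7, 36], [7, 72], [7, 0], [7, 0], [7, 36], [7, 72]]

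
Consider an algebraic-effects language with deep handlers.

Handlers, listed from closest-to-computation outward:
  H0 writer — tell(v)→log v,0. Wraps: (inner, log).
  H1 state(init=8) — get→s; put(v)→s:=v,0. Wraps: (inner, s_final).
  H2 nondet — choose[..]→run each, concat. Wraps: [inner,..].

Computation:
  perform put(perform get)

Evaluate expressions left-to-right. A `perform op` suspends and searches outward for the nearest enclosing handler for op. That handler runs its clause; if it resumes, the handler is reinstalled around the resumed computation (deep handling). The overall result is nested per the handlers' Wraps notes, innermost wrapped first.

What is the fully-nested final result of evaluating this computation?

Step-by-step:
get @ H1 ⇒ 8
put(8) @ H1 ⇒ s:=8
H0 returns (0, ())
H1 returns ((0, ()), 8)
H2 returns [((0, ()), 8)]
= [((0, ()), 8)]

Answer: [((0, ()), 8)]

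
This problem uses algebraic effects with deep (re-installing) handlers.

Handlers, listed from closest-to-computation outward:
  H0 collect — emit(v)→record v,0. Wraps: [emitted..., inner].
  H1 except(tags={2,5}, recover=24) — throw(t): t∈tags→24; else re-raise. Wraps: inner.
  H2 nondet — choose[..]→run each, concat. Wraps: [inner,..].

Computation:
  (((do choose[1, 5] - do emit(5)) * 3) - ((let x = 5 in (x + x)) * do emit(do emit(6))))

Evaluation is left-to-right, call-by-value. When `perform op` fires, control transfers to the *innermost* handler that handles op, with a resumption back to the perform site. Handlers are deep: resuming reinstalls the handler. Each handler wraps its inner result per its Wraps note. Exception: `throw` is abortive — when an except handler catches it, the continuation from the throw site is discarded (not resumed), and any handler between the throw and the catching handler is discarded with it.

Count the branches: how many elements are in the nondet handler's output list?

Answer: 2

Evaluation trace:
choose[1, 5] @ H2
  branch[0] choose=1:
    emit(5) @ H0 ⇒ out+=5
    emit(6) @ H0 ⇒ out+=6
    emit(0) @ H0 ⇒ out+=0
    H0 returns [5, 6, 0, 3]
    H1 returns [5, 6, 0, 3]
    H2 returns [[5, 6, 0, 3]]
  branch[1] choose=5:
    emit(5) @ H0 ⇒ out+=5
    emit(6) @ H0 ⇒ out+=6
    emit(0) @ H0 ⇒ out+=0
    H0 returns [5, 6, 0, 15]
    H1 returns [5, 6, 0, 15]
    H2 returns [[5, 6, 0, 15]]
= [[5, 6, 0, 3], [5, 6, 0, 15]]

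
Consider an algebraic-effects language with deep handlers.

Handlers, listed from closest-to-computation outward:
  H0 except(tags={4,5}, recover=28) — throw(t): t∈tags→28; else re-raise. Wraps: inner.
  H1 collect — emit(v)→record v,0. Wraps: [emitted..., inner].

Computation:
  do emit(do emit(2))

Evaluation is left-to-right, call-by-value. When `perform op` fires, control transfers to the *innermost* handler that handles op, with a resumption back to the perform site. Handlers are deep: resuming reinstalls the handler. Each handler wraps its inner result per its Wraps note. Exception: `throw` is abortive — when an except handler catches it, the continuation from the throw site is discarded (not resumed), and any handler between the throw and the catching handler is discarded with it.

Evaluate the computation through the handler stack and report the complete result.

Evaluation trace:
emit(2) @ H1 ⇒ out+=2
emit(0) @ H1 ⇒ out+=0
H0 returns 0
H1 returns [2, 0, 0]
= [2, 0, 0]

Answer: [2, 0, 0]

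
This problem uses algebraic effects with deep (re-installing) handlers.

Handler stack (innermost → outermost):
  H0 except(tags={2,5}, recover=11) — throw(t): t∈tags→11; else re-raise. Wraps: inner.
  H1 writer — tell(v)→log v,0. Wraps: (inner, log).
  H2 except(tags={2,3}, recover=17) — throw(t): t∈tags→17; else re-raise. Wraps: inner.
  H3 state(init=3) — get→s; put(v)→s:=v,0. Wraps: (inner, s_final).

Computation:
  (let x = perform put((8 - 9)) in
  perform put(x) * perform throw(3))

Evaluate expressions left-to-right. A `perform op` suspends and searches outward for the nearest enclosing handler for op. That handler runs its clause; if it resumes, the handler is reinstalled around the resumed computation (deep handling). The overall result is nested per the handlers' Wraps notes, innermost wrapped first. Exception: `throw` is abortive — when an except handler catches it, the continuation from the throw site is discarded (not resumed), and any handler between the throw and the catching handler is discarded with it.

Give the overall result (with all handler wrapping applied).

Evaluation trace:
put(-1) @ H3 ⇒ s:=-1
put(0) @ H3 ⇒ s:=0
throw(3) @ H0 re-raised
throw(3) @ H2 caught ⇒ 17
H3 returns (17, 0)
= (17, 0)

Answer: (17, 0)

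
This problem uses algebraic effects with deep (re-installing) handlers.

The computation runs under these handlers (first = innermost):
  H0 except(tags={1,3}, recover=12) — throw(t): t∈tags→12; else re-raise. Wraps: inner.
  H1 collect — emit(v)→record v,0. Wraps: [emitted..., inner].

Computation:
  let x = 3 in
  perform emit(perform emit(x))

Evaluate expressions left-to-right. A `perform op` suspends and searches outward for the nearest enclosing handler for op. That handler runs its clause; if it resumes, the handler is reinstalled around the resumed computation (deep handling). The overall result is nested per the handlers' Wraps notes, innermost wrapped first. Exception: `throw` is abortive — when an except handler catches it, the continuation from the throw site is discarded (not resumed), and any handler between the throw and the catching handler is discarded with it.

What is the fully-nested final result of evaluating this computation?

Evaluation trace:
emit(3) @ H1 ⇒ out+=3
emit(0) @ H1 ⇒ out+=0
H0 returns 0
H1 returns [3, 0, 0]
= [3, 0, 0]

Answer: [3, 0, 0]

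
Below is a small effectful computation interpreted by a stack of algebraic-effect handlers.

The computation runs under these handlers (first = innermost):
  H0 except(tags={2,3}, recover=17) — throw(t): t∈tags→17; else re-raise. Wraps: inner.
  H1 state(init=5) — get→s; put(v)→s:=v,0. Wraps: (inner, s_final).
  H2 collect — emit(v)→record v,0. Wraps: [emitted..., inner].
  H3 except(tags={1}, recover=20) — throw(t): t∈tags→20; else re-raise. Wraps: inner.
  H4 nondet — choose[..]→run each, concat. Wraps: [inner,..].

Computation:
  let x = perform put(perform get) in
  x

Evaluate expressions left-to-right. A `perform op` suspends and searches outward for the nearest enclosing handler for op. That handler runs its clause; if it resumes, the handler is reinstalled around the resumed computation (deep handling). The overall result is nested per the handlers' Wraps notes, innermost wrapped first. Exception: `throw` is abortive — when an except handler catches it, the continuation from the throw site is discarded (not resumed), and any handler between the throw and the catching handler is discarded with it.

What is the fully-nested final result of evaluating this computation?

Answer: [[(0, 5)]]

Step-by-step:
get @ H1 ⇒ 5
put(5) @ H1 ⇒ s:=5
H0 returns 0
H1 returns (0, 5)
H2 returns [(0, 5)]
H3 returns [(0, 5)]
H4 returns [[(0, 5)]]
= [[(0, 5)]]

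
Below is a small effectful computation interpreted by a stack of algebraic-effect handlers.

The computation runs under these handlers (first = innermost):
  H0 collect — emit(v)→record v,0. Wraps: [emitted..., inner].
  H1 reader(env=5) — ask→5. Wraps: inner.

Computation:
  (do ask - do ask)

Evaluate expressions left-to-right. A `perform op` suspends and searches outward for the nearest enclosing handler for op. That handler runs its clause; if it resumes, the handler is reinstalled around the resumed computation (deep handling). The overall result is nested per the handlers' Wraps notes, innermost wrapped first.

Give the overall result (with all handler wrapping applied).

Evaluation trace:
ask @ H1 ⇒ 5
ask @ H1 ⇒ 5
H0 returns [0]
H1 returns [0]
= [0]

Answer: [0]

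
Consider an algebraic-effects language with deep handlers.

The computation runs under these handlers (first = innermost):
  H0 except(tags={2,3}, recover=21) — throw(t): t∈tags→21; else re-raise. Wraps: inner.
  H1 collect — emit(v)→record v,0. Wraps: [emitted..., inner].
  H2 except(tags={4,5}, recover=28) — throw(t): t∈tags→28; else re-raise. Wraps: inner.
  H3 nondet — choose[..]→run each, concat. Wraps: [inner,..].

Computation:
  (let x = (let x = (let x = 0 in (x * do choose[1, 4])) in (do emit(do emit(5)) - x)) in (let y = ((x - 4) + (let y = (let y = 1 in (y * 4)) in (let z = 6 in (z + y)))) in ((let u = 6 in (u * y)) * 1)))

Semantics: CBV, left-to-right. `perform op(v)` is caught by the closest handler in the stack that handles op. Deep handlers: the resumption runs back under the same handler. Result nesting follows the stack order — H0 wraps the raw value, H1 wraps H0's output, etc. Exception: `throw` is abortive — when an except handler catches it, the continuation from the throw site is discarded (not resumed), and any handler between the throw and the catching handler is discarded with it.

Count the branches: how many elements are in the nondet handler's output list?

Answer: 2

Step-by-step:
choose[1, 4] @ H3
  branch[0] choose=1:
    emit(5) @ H1 ⇒ out+=5
    emit(0) @ H1 ⇒ out+=0
    H0 returns 36
    H1 returns [5, 0, 36]
    H2 returns [5, 0, 36]
    H3 returns [[5, 0, 36]]
  branch[1] choose=4:
    emit(5) @ H1 ⇒ out+=5
    emit(0) @ H1 ⇒ out+=0
    H0 returns 36
    H1 returns [5, 0, 36]
    H2 returns [5, 0, 36]
    H3 returns [[5, 0, 36]]
= [[5, 0, 36], [5, 0, 36]]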